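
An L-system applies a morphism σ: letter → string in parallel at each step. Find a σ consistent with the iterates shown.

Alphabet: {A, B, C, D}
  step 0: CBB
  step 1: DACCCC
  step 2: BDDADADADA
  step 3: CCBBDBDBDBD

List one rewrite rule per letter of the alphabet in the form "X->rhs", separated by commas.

  step 2 ⇒ step 3: BDDADADADA ⇒ CC·B·B·D·B·D·B·D·B·D
    A ↦ D
    B ↦ CC
    D ↦ B
  step 0 ⇒ step 1: CBB ⇒ DA·CC·CC
    C ↦ DA

A->D, B->CC, C->DA, D->B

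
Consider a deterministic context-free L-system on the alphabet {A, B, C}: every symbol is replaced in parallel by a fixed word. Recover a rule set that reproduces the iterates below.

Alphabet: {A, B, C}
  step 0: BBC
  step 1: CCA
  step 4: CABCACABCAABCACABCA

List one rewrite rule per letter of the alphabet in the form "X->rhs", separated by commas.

A->BCA, B->C, C->A

  step 0 ⇒ step 1: BBC ⇒ C·C·A
    B ↦ C
    C ↦ A
    A ↦ BCA  (constrained at step 1)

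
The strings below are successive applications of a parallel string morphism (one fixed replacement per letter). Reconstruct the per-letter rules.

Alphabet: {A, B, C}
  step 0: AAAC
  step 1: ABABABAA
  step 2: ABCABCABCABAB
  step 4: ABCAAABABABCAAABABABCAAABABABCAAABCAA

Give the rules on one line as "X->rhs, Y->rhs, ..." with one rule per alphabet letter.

  step 1 ⇒ step 2: ABABABAA ⇒ AB·C·AB·C·AB·C·AB·AB
    A ↦ AB
    B ↦ C
  step 0 ⇒ step 1: AAAC ⇒ AB·AB·AB·AA
    C ↦ AA

A->AB, B->C, C->AA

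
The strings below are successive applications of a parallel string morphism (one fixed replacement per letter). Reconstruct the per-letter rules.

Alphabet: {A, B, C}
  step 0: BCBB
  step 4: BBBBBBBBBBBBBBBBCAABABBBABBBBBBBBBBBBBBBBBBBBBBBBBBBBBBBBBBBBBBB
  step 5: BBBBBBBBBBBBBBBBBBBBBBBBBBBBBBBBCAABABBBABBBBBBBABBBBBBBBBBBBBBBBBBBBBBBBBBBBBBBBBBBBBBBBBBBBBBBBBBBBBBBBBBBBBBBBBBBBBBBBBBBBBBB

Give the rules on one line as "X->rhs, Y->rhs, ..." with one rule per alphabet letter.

  step 4 ⇒ step 5: BBBBBBBBBBBBBBBBCAABABBBABBBBBBBBBBBBBBBBBBBBBBBBBBBBBBBBBBBBBBB ⇒ BB·BB·BB·BB·BB·BB·BB·BB·BB·BB·BB·BB·BB·BB·BB·BB·CA·AB·AB·BB·AB·BB·BB·BB·AB·BB·BB·BB·BB·BB·BB·BB·BB·BB·BB·BB·BB·BB·BB·BB·BB·BB·BB·BB·BB·BB·BB·BB·BB·BB·BB·BB·BB·BB·BB·BB·BB·BB·BB·BB·BB·BB·BB·BB
    A ↦ AB
    B ↦ BB
    C ↦ CA

A->AB, B->BB, C->CA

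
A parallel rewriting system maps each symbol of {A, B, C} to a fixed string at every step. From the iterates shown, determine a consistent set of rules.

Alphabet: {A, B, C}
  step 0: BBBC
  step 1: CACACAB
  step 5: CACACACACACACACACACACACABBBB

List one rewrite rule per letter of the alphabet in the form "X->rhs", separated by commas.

  step 0 ⇒ step 1: BBBC ⇒ CA·CA·CA·B
    B ↦ CA
    C ↦ B
    A ↦ B  (constrained at step 1)

A->B, B->CA, C->B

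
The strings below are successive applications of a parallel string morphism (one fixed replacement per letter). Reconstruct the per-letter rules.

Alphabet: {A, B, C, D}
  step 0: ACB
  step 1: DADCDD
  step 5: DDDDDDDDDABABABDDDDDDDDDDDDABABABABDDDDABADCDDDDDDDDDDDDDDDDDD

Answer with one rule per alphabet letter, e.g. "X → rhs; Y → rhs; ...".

A->D, B->DD, C->ADC, D->AB

  step 0 ⇒ step 1: ACB ⇒ D·ADC·DD
    A ↦ D
    B ↦ DD
    C ↦ ADC
    D ↦ AB  (constrained at step 1)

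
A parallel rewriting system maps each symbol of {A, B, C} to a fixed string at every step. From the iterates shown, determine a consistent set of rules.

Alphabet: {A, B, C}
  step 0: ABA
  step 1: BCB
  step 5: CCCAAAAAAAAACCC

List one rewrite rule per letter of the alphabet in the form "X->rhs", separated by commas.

  step 0 ⇒ step 1: ABA ⇒ B·C·B
    A ↦ B
    B ↦ C
    C ↦ AAA  (constrained at step 1)

A->B, B->C, C->AAA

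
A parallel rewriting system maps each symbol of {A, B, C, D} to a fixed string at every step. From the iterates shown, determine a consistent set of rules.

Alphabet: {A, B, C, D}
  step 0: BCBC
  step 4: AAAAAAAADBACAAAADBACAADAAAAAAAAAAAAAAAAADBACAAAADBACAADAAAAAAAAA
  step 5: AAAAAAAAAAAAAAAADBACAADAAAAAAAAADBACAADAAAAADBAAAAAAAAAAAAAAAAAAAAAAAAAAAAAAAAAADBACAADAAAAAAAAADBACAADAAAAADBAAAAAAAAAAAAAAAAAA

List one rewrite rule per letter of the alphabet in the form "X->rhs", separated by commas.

A->AA, B->AC, C->DA, D->DB

  step 4 ⇒ step 5: AAAAAAAADBACAAAADBACAADAAAAAAAAAAAAAAAAADBACAAAADBACAADAAAAAAAAA ⇒ AA·AA·AA·AA·AA·AA·AA·AA·DB·AC·AA·DA·AA·AA·AA·AA·DB·AC·AA·DA·AA·AA·DB·AA·AA·AA·AA·AA·AA·AA·AA·AA·AA·AA·AA·AA·AA·AA·AA·AA·DB·AC·AA·DA·AA·AA·AA·AA·DB·AC·AA·DA·AA·AA·DB·AA·AA·AA·AA·AA·AA·AA·AA·AA
    A ↦ AA
    B ↦ AC
    C ↦ DA
    D ↦ DB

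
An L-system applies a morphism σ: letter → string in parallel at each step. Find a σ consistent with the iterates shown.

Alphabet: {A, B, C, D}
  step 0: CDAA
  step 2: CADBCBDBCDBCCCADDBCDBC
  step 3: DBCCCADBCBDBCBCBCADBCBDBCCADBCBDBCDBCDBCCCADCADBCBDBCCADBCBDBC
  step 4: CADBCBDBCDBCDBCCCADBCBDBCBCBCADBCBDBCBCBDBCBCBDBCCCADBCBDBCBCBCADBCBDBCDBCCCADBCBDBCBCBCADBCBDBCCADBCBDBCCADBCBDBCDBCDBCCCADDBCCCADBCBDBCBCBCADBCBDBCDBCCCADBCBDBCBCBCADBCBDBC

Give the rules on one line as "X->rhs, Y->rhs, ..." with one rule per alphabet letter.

A->C, B->BCB, C->DBC, D->CAD

  step 3 ⇒ step 4: DBCCCADBCBDBCBCBCADBCBDBCCADBCBDBCDBCDBCCCADCADBCBDBCCADBCBDBC ⇒ CAD·BCB·DBC·DBC·DBC·C·CAD·BCB·DBC·BCB·CAD·BCB·DBC·BCB·DBC·BCB·DBC·C·CAD·BCB·DBC·BCB·CAD·BCB·DBC·DBC·C·CAD·BCB·DBC·BCB·CAD·BCB·DBC·CAD·BCB·DBC·CAD·BCB·DBC·DBC·DBC·C·CAD·DBC·C·CAD·BCB·DBC·BCB·CAD·BCB·DBC·DBC·C·CAD·BCB·DBC·BCB·CAD·BCB·DBC
    A ↦ C
    B ↦ BCB
    C ↦ DBC
    D ↦ CAD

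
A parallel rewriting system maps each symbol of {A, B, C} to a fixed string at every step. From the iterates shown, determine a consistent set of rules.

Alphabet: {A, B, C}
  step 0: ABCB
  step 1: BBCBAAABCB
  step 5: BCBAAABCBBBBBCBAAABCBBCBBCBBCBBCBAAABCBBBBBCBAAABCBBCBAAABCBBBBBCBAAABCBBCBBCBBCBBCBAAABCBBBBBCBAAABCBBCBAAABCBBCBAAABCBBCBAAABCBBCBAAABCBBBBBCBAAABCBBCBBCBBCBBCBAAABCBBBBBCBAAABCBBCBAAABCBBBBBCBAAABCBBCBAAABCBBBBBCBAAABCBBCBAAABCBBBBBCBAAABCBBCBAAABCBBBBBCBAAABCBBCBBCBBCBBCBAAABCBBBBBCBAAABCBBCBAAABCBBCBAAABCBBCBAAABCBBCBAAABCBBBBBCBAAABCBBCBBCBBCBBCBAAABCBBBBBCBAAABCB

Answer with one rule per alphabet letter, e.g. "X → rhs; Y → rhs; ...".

  step 0 ⇒ step 1: ABCB ⇒ B·BCB·AAA·BCB
    A ↦ B
    B ↦ BCB
    C ↦ AAA

A->B, B->BCB, C->AAA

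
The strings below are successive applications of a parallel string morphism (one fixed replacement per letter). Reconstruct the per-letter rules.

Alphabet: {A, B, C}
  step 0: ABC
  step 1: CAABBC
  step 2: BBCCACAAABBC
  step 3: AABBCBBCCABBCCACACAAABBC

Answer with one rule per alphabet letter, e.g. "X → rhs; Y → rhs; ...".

  step 2 ⇒ step 3: BBCCACAAABBC ⇒ A·A·BBC·BBC·CA·BBC·CA·CA·CA·A·A·BBC
    A ↦ CA
    B ↦ A
    C ↦ BBC

A->CA, B->A, C->BBC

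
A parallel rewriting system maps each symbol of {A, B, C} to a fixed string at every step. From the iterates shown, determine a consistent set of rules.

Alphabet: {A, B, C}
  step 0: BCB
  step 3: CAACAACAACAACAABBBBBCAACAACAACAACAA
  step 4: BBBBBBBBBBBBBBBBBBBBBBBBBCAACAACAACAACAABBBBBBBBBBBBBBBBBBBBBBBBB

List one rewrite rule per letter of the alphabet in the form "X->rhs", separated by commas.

A->BB, B->CAA, C->B

  step 3 ⇒ step 4: CAACAACAACAACAABBBBBCAACAACAACAACAA ⇒ B·BB·BB·B·BB·BB·B·BB·BB·B·BB·BB·B·BB·BB·CAA·CAA·CAA·CAA·CAA·B·BB·BB·B·BB·BB·B·BB·BB·B·BB·BB·B·BB·BB
    A ↦ BB
    B ↦ CAA
    C ↦ B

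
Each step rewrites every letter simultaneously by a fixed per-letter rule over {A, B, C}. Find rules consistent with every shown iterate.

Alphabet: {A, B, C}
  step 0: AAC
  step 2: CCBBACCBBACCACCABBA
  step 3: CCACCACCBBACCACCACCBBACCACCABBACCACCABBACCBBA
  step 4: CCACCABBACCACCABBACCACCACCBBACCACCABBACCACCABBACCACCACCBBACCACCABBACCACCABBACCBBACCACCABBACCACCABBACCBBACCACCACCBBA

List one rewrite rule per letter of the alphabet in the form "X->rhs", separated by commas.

  step 3 ⇒ step 4: CCACCACCBBACCACCACCBBACCACCABBACCACCABBACCBBA ⇒ CCA·CCA·BBA·CCA·CCA·BBA·CCA·CCA·C·C·BBA·CCA·CCA·BBA·CCA·CCA·BBA·CCA·CCA·C·C·BBA·CCA·CCA·BBA·CCA·CCA·BBA·C·C·BBA·CCA·CCA·BBA·CCA·CCA·BBA·C·C·BBA·CCA·CCA·C·C·BBA
    A ↦ BBA
    B ↦ C
    C ↦ CCA

A->BBA, B->C, C->CCA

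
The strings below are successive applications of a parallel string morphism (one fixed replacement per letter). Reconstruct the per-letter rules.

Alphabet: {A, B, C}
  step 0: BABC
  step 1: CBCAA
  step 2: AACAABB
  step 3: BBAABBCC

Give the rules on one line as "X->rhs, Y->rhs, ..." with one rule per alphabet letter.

A->B, B->C, C->AA

  step 2 ⇒ step 3: AACAABB ⇒ B·B·AA·B·B·C·C
    A ↦ B
    B ↦ C
    C ↦ AA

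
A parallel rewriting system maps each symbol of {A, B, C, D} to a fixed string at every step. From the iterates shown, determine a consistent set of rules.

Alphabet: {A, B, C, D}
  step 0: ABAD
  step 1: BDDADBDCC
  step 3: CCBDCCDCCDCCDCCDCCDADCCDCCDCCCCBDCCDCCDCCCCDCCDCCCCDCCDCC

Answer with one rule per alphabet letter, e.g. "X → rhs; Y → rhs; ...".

  step 0 ⇒ step 1: ABAD ⇒ BD·DAD·BD·CC
    A ↦ BD
    B ↦ DAD
    D ↦ CC
    C ↦ DCC  (constrained at step 1)

A->BD, B->DAD, C->DCC, D->CC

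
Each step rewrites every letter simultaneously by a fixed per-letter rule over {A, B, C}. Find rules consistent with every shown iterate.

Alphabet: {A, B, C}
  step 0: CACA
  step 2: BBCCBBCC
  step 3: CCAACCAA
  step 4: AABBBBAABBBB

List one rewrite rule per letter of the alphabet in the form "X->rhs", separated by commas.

  step 3 ⇒ step 4: CCAACCAA ⇒ A·A·BB·BB·A·A·BB·BB
    A ↦ BB
    C ↦ A
  step 2 ⇒ step 3: BBCCBBCC ⇒ C·C·A·A·C·C·A·A
    B ↦ C

A->BB, B->C, C->A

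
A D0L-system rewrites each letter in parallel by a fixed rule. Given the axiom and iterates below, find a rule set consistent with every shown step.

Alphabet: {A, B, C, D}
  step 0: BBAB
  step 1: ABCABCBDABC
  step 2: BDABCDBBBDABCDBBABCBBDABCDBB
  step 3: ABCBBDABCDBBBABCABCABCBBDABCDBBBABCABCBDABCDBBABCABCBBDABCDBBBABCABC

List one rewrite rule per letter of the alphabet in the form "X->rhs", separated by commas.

  step 2 ⇒ step 3: BDABCDBBBDABCDBBABCBBDABCDBB ⇒ ABC·B·BD·ABC·DBB·B·ABC·ABC·ABC·B·BD·ABC·DBB·B·ABC·ABC·BD·ABC·DBB·ABC·ABC·B·BD·ABC·DBB·B·ABC·ABC
    A ↦ BD
    B ↦ ABC
    C ↦ DBB
    D ↦ B

A->BD, B->ABC, C->DBB, D->B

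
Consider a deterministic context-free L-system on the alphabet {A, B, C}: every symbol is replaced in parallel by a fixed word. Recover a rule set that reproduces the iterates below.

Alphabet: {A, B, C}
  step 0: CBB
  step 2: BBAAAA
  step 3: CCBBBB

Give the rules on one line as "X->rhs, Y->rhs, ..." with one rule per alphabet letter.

A->B, B->C, C->AA

  step 2 ⇒ step 3: BBAAAA ⇒ C·C·B·B·B·B
    A ↦ B
    B ↦ C
    C ↦ AA  (constrained at step 0)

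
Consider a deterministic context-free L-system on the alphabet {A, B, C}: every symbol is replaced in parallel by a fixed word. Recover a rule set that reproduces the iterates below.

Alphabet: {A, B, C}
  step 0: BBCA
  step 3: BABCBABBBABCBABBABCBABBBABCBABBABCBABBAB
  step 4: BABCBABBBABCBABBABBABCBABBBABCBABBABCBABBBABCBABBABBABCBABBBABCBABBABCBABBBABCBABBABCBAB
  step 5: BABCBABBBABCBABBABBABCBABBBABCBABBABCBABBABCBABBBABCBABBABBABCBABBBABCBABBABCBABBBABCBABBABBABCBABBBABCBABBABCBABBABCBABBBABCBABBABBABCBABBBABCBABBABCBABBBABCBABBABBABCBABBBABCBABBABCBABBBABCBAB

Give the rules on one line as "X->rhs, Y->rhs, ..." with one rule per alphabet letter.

  step 4 ⇒ step 5: BABCBABBBABCBABBABBABCBABBBABCBABBABCBABBBABCBABBABBABCBABBBABCBABBABCBABBBABCBABBABCBAB ⇒ BAB·C·BAB·B·BAB·C·BAB·BAB·BAB·C·BAB·B·BAB·C·BAB·BAB·C·BAB·BAB·C·BAB·B·BAB·C·BAB·BAB·BAB·C·BAB·B·BAB·C·BAB·BAB·C·BAB·B·BAB·C·BAB·BAB·BAB·C·BAB·B·BAB·C·BAB·BAB·C·BAB·BAB·C·BAB·B·BAB·C·BAB·BAB·BAB·C·BAB·B·BAB·C·BAB·BAB·C·BAB·B·BAB·C·BAB·BAB·BAB·C·BAB·B·BAB·C·BAB·BAB·C·BAB·B·BAB·C·BAB
    A ↦ C
    B ↦ BAB
    C ↦ B

A->C, B->BAB, C->B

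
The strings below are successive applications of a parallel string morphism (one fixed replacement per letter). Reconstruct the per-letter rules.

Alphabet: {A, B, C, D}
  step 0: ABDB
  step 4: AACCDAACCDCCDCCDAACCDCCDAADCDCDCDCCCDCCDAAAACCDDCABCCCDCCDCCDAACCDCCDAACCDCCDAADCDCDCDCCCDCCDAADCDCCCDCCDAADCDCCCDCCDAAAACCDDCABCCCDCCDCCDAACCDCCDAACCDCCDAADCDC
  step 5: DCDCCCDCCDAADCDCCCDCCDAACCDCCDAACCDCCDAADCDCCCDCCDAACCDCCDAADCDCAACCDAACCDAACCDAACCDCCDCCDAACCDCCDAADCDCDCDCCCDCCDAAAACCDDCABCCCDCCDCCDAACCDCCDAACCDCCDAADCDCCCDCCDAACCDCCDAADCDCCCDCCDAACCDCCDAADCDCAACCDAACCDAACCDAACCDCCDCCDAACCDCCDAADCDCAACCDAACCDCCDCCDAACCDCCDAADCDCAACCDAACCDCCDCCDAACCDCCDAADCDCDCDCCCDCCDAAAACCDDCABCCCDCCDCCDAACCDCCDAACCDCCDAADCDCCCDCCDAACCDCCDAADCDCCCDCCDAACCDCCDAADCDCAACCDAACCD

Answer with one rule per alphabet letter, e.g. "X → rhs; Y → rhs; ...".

A->DC, B->ABC, C->CCD, D->AA

  step 4 ⇒ step 5: AACCDAACCDCCDCCDAACCDCCDAADCDCDCDCCCDCCDAAAACCDDCABCCCDCCDCCDAACCDCCDAACCDCCDAADCDCDCDCCCDCCDAADCDCCCDCCDAADCDCCCDCCDAAAACCDDCABCCCDCCDCCDAACCDCCDAACCDCCDAADCDC ⇒ DC·DC·CCD·CCD·AA·DC·DC·CCD·CCD·AA·CCD·CCD·AA·CCD·CCD·AA·DC·DC·CCD·CCD·AA·CCD·CCD·AA·DC·DC·AA·CCD·AA·CCD·AA·CCD·AA·CCD·CCD·CCD·AA·CCD·CCD·AA·DC·DC·DC·DC·CCD·CCD·AA·AA·CCD·DC·ABC·CCD·CCD·CCD·AA·CCD·CCD·AA·CCD·CCD·AA·DC·DC·CCD·CCD·AA·CCD·CCD·AA·DC·DC·CCD·CCD·AA·CCD·CCD·AA·DC·DC·AA·CCD·AA·CCD·AA·CCD·AA·CCD·CCD·CCD·AA·CCD·CCD·AA·DC·DC·AA·CCD·AA·CCD·CCD·CCD·AA·CCD·CCD·AA·DC·DC·AA·CCD·AA·CCD·CCD·CCD·AA·CCD·CCD·AA·DC·DC·DC·DC·CCD·CCD·AA·AA·CCD·DC·ABC·CCD·CCD·CCD·AA·CCD·CCD·AA·CCD·CCD·AA·DC·DC·CCD·CCD·AA·CCD·CCD·AA·DC·DC·CCD·CCD·AA·CCD·CCD·AA·DC·DC·AA·CCD·AA·CCD
    A ↦ DC
    B ↦ ABC
    C ↦ CCD
    D ↦ AA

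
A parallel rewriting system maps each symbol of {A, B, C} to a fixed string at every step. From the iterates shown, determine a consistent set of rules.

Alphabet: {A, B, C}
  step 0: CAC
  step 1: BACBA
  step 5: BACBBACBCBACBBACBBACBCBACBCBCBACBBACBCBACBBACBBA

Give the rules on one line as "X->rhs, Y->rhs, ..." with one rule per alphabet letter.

A->C, B->CB, C->BA

  step 0 ⇒ step 1: CAC ⇒ BA·C·BA
    A ↦ C
    C ↦ BA
    B ↦ CB  (constrained at step 1)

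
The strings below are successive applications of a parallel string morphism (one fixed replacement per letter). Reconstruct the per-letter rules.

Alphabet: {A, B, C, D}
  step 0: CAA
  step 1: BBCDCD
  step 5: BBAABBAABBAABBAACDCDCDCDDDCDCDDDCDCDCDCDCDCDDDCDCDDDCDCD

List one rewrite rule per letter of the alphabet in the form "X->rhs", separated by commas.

A->CD, B->D, C->BB, D->AA

  step 0 ⇒ step 1: CAA ⇒ BB·CD·CD
    A ↦ CD
    C ↦ BB
    B ↦ D  (constrained at step 1)
    D ↦ AA  (constrained at step 1)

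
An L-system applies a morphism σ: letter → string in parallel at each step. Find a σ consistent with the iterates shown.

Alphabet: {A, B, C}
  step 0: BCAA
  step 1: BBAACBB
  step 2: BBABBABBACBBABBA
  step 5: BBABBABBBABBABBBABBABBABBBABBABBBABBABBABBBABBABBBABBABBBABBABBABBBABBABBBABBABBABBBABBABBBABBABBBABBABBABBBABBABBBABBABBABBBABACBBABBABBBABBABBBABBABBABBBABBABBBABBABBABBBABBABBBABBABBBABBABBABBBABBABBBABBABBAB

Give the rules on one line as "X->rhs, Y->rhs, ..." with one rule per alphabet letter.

  step 1 ⇒ step 2: BBAACBB ⇒ BBA·BBA·B·B·AC·BBA·BBA
    A ↦ B
    B ↦ BBA
    C ↦ AC

A->B, B->BBA, C->AC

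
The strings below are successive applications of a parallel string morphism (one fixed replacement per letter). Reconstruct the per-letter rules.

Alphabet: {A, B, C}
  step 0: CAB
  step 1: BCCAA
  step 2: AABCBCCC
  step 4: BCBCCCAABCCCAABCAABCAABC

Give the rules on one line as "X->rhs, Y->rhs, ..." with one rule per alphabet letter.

A->C, B->AA, C->BC

  step 1 ⇒ step 2: BCCAA ⇒ AA·BC·BC·C·C
    A ↦ C
    B ↦ AA
    C ↦ BC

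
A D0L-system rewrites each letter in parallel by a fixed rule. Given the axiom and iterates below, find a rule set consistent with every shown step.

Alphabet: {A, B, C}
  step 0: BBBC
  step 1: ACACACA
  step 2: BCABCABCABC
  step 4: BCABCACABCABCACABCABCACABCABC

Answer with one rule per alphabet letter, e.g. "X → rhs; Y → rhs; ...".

A->BC, B->AC, C->A

  step 1 ⇒ step 2: ACACACA ⇒ BC·A·BC·A·BC·A·BC
    A ↦ BC
    C ↦ A
  step 0 ⇒ step 1: BBBC ⇒ AC·AC·AC·A
    B ↦ AC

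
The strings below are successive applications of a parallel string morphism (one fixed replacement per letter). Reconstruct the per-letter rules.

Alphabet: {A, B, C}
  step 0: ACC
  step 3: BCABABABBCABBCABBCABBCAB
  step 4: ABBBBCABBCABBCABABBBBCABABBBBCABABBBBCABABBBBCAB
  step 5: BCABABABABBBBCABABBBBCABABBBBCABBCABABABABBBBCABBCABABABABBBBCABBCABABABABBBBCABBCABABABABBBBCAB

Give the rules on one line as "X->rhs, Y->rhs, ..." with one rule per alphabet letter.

  step 4 ⇒ step 5: ABBBBCABBCABBCABABBBBCABABBBBCABABBBBCABABBBBCAB ⇒ BC·AB·AB·AB·AB·BB·BC·AB·AB·BB·BC·AB·AB·BB·BC·AB·BC·AB·AB·AB·AB·BB·BC·AB·BC·AB·AB·AB·AB·BB·BC·AB·BC·AB·AB·AB·AB·BB·BC·AB·BC·AB·AB·AB·AB·BB·BC·AB
    A ↦ BC
    B ↦ AB
    C ↦ BB

A->BC, B->AB, C->BB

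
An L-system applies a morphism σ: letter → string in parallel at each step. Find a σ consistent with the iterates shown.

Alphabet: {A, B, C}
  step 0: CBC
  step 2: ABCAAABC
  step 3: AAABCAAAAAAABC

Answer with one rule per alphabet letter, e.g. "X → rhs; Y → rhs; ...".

  step 2 ⇒ step 3: ABCAAABC ⇒ AA·A·BC·AA·AA·AA·A·BC
    A ↦ AA
    B ↦ A
    C ↦ BC

A->AA, B->A, C->BC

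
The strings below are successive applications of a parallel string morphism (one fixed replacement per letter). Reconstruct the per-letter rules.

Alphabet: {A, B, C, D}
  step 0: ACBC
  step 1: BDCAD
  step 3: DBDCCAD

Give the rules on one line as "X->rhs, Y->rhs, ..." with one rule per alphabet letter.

A->B, B->CA, C->D, D->C

  step 0 ⇒ step 1: ACBC ⇒ B·D·CA·D
    A ↦ B
    B ↦ CA
    C ↦ D
    D ↦ C  (constrained at step 1)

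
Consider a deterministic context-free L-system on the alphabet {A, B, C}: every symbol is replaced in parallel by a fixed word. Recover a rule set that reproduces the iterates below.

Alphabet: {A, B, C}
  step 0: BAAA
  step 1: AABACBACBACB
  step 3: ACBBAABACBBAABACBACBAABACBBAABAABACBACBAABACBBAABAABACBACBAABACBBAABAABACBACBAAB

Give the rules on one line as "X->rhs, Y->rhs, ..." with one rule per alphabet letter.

A->ACB, B->AAB, C->B

  step 0 ⇒ step 1: BAAA ⇒ AAB·ACB·ACB·ACB
    A ↦ ACB
    B ↦ AAB
    C ↦ B  (constrained at step 1)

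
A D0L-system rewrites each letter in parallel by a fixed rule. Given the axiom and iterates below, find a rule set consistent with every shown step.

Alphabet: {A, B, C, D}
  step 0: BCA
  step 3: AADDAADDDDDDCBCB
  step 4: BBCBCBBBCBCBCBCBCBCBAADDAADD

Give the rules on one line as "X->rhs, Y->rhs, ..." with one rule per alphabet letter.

  step 3 ⇒ step 4: AADDAADDDDDDCBCB ⇒ B·B·CB·CB·B·B·CB·CB·CB·CB·CB·CB·AA·DD·AA·DD
    A ↦ B
    B ↦ DD
    C ↦ AA
    D ↦ CB

A->B, B->DD, C->AA, D->CB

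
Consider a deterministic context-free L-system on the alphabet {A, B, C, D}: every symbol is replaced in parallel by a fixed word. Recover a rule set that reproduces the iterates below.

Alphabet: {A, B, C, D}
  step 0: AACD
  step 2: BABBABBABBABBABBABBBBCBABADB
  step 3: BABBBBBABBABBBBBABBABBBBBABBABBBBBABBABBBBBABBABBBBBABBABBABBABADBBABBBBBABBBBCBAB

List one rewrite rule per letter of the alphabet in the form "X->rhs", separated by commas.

A->BBB, B->BAB, C->ADB, D->C

  step 2 ⇒ step 3: BABBABBABBABBABBABBBBCBABADB ⇒ BAB·BBB·BAB·BAB·BBB·BAB·BAB·BBB·BAB·BAB·BBB·BAB·BAB·BBB·BAB·BAB·BBB·BAB·BAB·BAB·BAB·ADB·BAB·BBB·BAB·BBB·C·BAB
    A ↦ BBB
    B ↦ BAB
    C ↦ ADB
    D ↦ C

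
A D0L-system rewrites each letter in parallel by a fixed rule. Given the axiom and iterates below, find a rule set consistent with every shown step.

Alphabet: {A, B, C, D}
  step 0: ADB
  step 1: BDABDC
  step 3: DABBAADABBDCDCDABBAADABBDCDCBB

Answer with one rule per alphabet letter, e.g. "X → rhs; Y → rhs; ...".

A->B, B->DC, C->BAA, D->DAB

  step 0 ⇒ step 1: ADB ⇒ B·DAB·DC
    A ↦ B
    B ↦ DC
    D ↦ DAB
    C ↦ BAA  (constrained at step 1)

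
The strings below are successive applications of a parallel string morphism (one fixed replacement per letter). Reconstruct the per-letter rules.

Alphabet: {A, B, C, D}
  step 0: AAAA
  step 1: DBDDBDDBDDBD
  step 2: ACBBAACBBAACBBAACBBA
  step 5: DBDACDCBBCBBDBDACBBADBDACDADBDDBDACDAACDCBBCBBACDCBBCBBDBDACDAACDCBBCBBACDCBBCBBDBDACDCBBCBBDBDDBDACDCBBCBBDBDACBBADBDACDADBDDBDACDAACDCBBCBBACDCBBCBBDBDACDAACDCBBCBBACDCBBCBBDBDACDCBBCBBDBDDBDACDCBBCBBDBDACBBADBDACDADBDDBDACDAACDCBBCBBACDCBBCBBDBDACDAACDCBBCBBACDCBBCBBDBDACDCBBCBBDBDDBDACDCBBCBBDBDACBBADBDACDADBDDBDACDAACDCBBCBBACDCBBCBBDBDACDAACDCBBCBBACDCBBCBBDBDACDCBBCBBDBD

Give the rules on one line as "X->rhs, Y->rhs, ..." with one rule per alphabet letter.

  step 1 ⇒ step 2: DBDDBDDBDDBD ⇒ A·CBB·A·A·CBB·A·A·CBB·A·A·CBB·A
    B ↦ CBB
    D ↦ A
  step 0 ⇒ step 1: AAAA ⇒ DBD·DBD·DBD·DBD
    A ↦ DBD
    C ↦ ACD  (constrained at step 2)

A->DBD, B->CBB, C->ACD, D->A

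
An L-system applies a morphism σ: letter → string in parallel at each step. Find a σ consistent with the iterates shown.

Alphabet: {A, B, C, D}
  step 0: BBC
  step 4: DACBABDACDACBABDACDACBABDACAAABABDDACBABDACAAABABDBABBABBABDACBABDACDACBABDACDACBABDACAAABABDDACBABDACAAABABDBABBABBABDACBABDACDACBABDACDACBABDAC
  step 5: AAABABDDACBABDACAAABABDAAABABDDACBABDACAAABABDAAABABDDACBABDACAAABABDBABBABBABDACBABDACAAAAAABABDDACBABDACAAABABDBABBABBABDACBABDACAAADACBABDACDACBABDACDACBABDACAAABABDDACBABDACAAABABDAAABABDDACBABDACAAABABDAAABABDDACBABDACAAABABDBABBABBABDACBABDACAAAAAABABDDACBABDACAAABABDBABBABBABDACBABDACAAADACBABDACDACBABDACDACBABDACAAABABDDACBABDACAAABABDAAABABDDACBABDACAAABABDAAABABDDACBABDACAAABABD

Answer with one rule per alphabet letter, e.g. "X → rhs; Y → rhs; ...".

  step 4 ⇒ step 5: DACBABDACDACBABDACDACBABDACAAABABDDACBABDACAAABABDBABBABBABDACBABDACDACBABDACDACBABDACAAABABDDACBABDACAAABABDBABBABBABDACBABDACDACBABDACDACBABDAC ⇒ AAA·BAB·D·DAC·BAB·DAC·AAA·BAB·D·AAA·BAB·D·DAC·BAB·DAC·AAA·BAB·D·AAA·BAB·D·DAC·BAB·DAC·AAA·BAB·D·BAB·BAB·BAB·DAC·BAB·DAC·AAA·AAA·BAB·D·DAC·BAB·DAC·AAA·BAB·D·BAB·BAB·BAB·DAC·BAB·DAC·AAA·DAC·BAB·DAC·DAC·BAB·DAC·DAC·BAB·DAC·AAA·BAB·D·DAC·BAB·DAC·AAA·BAB·D·AAA·BAB·D·DAC·BAB·DAC·AAA·BAB·D·AAA·BAB·D·DAC·BAB·DAC·AAA·BAB·D·BAB·BAB·BAB·DAC·BAB·DAC·AAA·AAA·BAB·D·DAC·BAB·DAC·AAA·BAB·D·BAB·BAB·BAB·DAC·BAB·DAC·AAA·DAC·BAB·DAC·DAC·BAB·DAC·DAC·BAB·DAC·AAA·BAB·D·DAC·BAB·DAC·AAA·BAB·D·AAA·BAB·D·DAC·BAB·DAC·AAA·BAB·D·AAA·BAB·D·DAC·BAB·DAC·AAA·BAB·D
    A ↦ BAB
    B ↦ DAC
    C ↦ D
    D ↦ AAA

A->BAB, B->DAC, C->D, D->AAA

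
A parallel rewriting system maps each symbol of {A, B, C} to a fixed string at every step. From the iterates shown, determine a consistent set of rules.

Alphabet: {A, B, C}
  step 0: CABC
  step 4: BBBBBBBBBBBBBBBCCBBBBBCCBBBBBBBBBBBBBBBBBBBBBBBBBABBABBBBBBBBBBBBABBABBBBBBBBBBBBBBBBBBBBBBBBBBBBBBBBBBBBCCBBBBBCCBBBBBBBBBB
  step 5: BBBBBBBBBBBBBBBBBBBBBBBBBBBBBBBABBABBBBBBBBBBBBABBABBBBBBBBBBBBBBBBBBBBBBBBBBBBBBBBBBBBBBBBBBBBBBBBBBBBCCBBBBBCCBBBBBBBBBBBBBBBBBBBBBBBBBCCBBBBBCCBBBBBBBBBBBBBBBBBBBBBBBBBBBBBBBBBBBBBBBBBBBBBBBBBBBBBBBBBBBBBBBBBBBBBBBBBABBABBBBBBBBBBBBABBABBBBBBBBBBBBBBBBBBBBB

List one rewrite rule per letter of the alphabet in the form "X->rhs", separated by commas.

  step 4 ⇒ step 5: BBBBBBBBBBBBBBBCCBBBBBCCBBBBBBBBBBBBBBBBBBBBBBBBBABBABBBBBBBBBBBBABBABBBBBBBBBBBBBBBBBBBBBBBBBBBBBBBBBBBBCCBBBBBCCBBBBBBBBBB ⇒ BB·BB·BB·BB·BB·BB·BB·BB·BB·BB·BB·BB·BB·BB·BB·BAB·BAB·BB·BB·BB·BB·BB·BAB·BAB·BB·BB·BB·BB·BB·BB·BB·BB·BB·BB·BB·BB·BB·BB·BB·BB·BB·BB·BB·BB·BB·BB·BB·BB·BB·BCC·BB·BB·BCC·BB·BB·BB·BB·BB·BB·BB·BB·BB·BB·BB·BB·BCC·BB·BB·BCC·BB·BB·BB·BB·BB·BB·BB·BB·BB·BB·BB·BB·BB·BB·BB·BB·BB·BB·BB·BB·BB·BB·BB·BB·BB·BB·BB·BB·BB·BB·BB·BB·BB·BB·BB·BB·BAB·BAB·BB·BB·BB·BB·BB·BAB·BAB·BB·BB·BB·BB·BB·BB·BB·BB·BB·BB
    A ↦ BCC
    B ↦ BB
    C ↦ BAB

A->BCC, B->BB, C->BAB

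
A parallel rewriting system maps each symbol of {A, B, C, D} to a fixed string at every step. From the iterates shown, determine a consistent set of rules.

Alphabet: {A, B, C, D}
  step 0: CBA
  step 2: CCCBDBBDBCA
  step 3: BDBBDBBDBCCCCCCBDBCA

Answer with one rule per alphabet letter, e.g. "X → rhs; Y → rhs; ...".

A->CA, B->C, C->BDB, D->C

  step 2 ⇒ step 3: CCCBDBBDBCA ⇒ BDB·BDB·BDB·C·C·C·C·C·C·BDB·CA
    A ↦ CA
    B ↦ C
    C ↦ BDB
    D ↦ C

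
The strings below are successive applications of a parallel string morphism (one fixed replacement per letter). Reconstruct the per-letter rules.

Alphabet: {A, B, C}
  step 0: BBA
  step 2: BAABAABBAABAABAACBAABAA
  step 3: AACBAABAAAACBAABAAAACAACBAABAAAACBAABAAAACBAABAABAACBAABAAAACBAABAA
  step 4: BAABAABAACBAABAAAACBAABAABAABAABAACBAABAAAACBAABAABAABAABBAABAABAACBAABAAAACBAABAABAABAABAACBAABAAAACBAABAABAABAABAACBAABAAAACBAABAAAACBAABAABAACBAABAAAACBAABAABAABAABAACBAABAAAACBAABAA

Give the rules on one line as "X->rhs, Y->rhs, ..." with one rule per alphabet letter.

  step 3 ⇒ step 4: AACBAABAAAACBAABAAAACAACBAABAAAACBAABAAAACBAABAABAACBAABAAAACBAABAA ⇒ BAA·BAA·B·AAC·BAA·BAA·AAC·BAA·BAA·BAA·BAA·B·AAC·BAA·BAA·AAC·BAA·BAA·BAA·BAA·B·BAA·BAA·B·AAC·BAA·BAA·AAC·BAA·BAA·BAA·BAA·B·AAC·BAA·BAA·AAC·BAA·BAA·BAA·BAA·B·AAC·BAA·BAA·AAC·BAA·BAA·AAC·BAA·BAA·B·AAC·BAA·BAA·AAC·BAA·BAA·BAA·BAA·B·AAC·BAA·BAA·AAC·BAA·BAA
    A ↦ BAA
    B ↦ AAC
    C ↦ B

A->BAA, B->AAC, C->B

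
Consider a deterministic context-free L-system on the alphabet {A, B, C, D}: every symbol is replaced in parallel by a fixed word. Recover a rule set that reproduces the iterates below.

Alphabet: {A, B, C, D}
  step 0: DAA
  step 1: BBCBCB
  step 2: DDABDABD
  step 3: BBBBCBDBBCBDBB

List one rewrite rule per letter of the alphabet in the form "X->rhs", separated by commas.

A->CB, B->D, C->AB, D->BB

  step 2 ⇒ step 3: DDABDABD ⇒ BB·BB·CB·D·BB·CB·D·BB
    A ↦ CB
    B ↦ D
    D ↦ BB
  step 1 ⇒ step 2: BBCBCB ⇒ D·D·AB·D·AB·D
    C ↦ AB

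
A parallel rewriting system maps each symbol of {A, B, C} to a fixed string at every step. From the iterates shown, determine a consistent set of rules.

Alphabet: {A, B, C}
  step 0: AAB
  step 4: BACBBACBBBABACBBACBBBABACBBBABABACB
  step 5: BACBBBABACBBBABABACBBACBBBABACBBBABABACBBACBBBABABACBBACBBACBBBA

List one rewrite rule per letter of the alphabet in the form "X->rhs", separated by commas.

  step 4 ⇒ step 5: BACBBACBBBABACBBACBBBABACBBBABABACB ⇒ BA·CB·B·BA·BA·CB·B·BA·BA·BA·CB·BA·CB·B·BA·BA·CB·B·BA·BA·BA·CB·BA·CB·B·BA·BA·BA·CB·BA·CB·BA·CB·B·BA
    A ↦ CB
    B ↦ BA
    C ↦ B

A->CB, B->BA, C->B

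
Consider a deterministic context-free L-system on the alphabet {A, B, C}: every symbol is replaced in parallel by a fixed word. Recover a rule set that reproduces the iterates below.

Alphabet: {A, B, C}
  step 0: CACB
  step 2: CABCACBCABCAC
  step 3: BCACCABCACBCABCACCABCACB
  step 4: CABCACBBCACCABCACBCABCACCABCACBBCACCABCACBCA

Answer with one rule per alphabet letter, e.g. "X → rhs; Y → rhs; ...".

  step 3 ⇒ step 4: BCACCABCACBCABCACCABCACB ⇒ CA·B·CAC·B·B·CAC·CA·B·CAC·B·CA·B·CAC·CA·B·CAC·B·B·CAC·CA·B·CAC·B·CA
    A ↦ CAC
    B ↦ CA
    C ↦ B

A->CAC, B->CA, C->B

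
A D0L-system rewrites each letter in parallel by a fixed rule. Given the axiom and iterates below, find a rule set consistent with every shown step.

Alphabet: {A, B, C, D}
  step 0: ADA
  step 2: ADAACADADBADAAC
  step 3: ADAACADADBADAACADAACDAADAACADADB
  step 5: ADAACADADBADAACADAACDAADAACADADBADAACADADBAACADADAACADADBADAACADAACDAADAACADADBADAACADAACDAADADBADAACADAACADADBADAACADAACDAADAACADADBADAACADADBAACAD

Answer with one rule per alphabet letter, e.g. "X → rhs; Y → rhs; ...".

A->AD, B->DA, C->B, D->AAC

  step 2 ⇒ step 3: ADAACADADBADAAC ⇒ AD·AAC·AD·AD·B·AD·AAC·AD·AAC·DA·AD·AAC·AD·AD·B
    A ↦ AD
    B ↦ DA
    C ↦ B
    D ↦ AAC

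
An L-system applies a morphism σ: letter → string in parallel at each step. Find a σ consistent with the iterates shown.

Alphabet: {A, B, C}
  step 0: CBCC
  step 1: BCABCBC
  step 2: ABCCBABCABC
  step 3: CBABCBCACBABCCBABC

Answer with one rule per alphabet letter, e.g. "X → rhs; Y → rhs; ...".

  step 2 ⇒ step 3: ABCCBABCABC ⇒ CB·A·BC·BC·A·CB·A·BC·CB·A·BC
    A ↦ CB
    B ↦ A
    C ↦ BC

A->CB, B->A, C->BC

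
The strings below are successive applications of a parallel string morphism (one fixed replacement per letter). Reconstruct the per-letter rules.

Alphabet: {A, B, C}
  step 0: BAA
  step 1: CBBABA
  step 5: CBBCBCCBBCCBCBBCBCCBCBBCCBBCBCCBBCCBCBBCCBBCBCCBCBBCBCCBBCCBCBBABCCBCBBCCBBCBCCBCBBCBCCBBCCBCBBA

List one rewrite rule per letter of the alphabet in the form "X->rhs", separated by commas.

A->BA, B->CB, C->BC

  step 0 ⇒ step 1: BAA ⇒ CB·BA·BA
    A ↦ BA
    B ↦ CB
    C ↦ BC  (constrained at step 1)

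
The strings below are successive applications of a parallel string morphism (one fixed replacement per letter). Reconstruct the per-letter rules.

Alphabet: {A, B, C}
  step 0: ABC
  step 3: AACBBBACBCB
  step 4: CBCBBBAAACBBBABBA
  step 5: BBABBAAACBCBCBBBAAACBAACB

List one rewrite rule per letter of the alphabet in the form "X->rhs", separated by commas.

  step 4 ⇒ step 5: CBCBBBAAACBBBABBA ⇒ BB·A·BB·A·A·A·CB·CB·CB·BB·A·A·A·CB·A·A·CB
    A ↦ CB
    B ↦ A
    C ↦ BB

A->CB, B->A, C->BB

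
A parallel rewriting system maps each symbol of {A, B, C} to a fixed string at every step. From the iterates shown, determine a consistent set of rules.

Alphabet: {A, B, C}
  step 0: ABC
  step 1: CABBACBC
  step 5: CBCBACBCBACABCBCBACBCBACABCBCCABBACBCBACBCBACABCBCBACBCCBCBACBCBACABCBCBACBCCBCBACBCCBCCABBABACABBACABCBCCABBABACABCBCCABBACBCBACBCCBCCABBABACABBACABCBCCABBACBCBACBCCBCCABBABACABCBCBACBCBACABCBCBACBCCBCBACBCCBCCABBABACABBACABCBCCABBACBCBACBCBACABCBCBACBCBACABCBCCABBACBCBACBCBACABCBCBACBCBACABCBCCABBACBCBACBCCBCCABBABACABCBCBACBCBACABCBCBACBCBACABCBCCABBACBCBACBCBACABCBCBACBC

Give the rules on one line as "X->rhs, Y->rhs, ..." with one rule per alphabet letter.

  step 0 ⇒ step 1: ABC ⇒ CAB·BA·CBC
    A ↦ CAB
    B ↦ BA
    C ↦ CBC

A->CAB, B->BA, C->CBC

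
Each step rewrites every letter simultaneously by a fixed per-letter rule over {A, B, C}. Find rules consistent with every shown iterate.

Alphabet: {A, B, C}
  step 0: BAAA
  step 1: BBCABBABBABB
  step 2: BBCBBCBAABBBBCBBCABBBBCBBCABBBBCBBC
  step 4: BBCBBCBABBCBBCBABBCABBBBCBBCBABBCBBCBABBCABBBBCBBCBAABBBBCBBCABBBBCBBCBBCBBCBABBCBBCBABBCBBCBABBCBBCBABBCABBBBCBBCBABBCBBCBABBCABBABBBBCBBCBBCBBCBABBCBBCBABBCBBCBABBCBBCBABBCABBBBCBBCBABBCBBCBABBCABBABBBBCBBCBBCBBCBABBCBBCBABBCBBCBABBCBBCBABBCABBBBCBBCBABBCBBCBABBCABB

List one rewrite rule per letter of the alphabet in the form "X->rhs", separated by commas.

  step 1 ⇒ step 2: BBCABBABBABB ⇒ BBC·BBC·BA·ABB·BBC·BBC·ABB·BBC·BBC·ABB·BBC·BBC
    A ↦ ABB
    B ↦ BBC
    C ↦ BA

A->ABB, B->BBC, C->BA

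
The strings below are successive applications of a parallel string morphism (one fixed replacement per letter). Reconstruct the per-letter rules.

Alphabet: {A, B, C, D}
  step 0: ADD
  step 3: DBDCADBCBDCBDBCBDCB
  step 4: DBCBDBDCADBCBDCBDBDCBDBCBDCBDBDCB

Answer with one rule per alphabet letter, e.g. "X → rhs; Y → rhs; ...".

  step 3 ⇒ step 4: DBDCADBCBDCBDBCBDCB ⇒ DB·CB·DB·D·CA·DB·CB·D·CB·DB·D·CB·DB·CB·D·CB·DB·D·CB
    A ↦ CA
    B ↦ CB
    C ↦ D
    D ↦ DB

A->CA, B->CB, C->D, D->DB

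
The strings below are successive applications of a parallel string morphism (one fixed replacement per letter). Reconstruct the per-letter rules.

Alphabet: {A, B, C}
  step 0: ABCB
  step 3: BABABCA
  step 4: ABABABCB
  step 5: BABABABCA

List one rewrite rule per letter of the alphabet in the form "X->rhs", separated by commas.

A->B, B->A, C->BC

  step 4 ⇒ step 5: ABABABCB ⇒ B·A·B·A·B·A·BC·A
    A ↦ B
    B ↦ A
    C ↦ BC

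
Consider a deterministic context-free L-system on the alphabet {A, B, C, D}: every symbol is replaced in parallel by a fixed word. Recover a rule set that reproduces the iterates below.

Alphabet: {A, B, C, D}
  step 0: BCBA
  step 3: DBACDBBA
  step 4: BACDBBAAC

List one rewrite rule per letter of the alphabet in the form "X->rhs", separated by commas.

  step 3 ⇒ step 4: DBACDBBA ⇒ B·A·C·DB·B·A·A·C
    A ↦ C
    B ↦ A
    C ↦ DB
    D ↦ B

A->C, B->A, C->DB, D->B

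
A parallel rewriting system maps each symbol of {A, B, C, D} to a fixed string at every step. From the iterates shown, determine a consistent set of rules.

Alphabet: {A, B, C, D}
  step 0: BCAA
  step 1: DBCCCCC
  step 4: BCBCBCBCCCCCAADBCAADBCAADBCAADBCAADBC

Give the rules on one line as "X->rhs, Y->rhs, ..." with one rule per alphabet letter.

  step 0 ⇒ step 1: BCAA ⇒ D·BC·CC·CC
    A ↦ CC
    B ↦ D
    C ↦ BC
    D ↦ AA  (constrained at step 1)

A->CC, B->D, C->BC, D->AA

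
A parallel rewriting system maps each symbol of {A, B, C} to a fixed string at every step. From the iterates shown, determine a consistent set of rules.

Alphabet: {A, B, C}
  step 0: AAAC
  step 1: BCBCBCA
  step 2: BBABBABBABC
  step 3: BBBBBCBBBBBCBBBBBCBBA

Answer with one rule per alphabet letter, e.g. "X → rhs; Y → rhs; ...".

A->BC, B->BB, C->A

  step 2 ⇒ step 3: BBABBABBABC ⇒ BB·BB·BC·BB·BB·BC·BB·BB·BC·BB·A
    A ↦ BC
    B ↦ BB
    C ↦ A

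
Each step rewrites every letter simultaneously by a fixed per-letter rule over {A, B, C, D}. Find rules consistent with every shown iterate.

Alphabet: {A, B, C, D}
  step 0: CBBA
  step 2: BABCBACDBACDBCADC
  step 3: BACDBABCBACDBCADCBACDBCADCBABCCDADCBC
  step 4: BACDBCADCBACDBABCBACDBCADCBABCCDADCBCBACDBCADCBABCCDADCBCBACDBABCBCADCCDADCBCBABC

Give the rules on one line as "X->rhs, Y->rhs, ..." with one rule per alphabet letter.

A->CD, B->BA, C->BC, D->ADC

  step 3 ⇒ step 4: BACDBABCBACDBCADCBACDBCADCBABCCDADCBC ⇒ BA·CD·BC·ADC·BA·CD·BA·BC·BA·CD·BC·ADC·BA·BC·CD·ADC·BC·BA·CD·BC·ADC·BA·BC·CD·ADC·BC·BA·CD·BA·BC·BC·ADC·CD·ADC·BC·BA·BC
    A ↦ CD
    B ↦ BA
    C ↦ BC
    D ↦ ADC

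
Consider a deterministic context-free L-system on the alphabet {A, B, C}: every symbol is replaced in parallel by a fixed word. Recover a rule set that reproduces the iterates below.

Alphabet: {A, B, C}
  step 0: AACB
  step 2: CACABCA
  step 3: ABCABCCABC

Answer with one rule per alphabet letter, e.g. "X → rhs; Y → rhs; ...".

  step 2 ⇒ step 3: CACABCA ⇒ A·BC·A·BC·C·A·BC
    A ↦ BC
    B ↦ C
    C ↦ A

A->BC, B->C, C->A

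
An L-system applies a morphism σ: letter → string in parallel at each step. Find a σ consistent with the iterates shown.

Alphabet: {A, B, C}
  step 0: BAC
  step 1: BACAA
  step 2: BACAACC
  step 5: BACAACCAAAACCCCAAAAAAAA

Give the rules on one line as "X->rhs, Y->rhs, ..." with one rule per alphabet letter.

A->C, B->BA, C->AA

  step 1 ⇒ step 2: BACAA ⇒ BA·C·AA·C·C
    A ↦ C
    B ↦ BA
    C ↦ AA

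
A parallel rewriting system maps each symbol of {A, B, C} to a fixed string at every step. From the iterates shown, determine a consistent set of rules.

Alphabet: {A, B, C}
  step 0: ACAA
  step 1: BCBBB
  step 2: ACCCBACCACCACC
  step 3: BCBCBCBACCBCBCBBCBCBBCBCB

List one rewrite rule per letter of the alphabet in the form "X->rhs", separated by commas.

  step 2 ⇒ step 3: ACCCBACCACCACC ⇒ B·CB·CB·CB·ACC·B·CB·CB·B·CB·CB·B·CB·CB
    A ↦ B
    B ↦ ACC
    C ↦ CB

A->B, B->ACC, C->CB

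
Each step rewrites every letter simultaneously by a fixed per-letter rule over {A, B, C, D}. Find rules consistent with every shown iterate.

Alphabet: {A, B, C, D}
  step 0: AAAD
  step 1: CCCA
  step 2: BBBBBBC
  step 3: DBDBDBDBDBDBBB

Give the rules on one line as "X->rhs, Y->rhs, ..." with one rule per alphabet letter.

  step 2 ⇒ step 3: BBBBBBC ⇒ DB·DB·DB·DB·DB·DB·BB
    B ↦ DB
    C ↦ BB
  step 0 ⇒ step 1: AAAD ⇒ C·C·C·A
    A ↦ C
  step 0 ⇒ step 1: AAAD ⇒ C·C·C·A
    D ↦ A

A->C, B->DB, C->BB, D->A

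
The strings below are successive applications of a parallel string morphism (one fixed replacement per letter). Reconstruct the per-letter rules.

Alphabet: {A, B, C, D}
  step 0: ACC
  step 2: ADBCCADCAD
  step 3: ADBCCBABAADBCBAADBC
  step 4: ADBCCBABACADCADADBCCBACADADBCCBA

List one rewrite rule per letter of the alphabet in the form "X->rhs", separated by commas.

A->AD, B->C, C->BA, D->BC

  step 3 ⇒ step 4: ADBCCBABAADBCBAADBC ⇒ AD·BC·C·BA·BA·C·AD·C·AD·AD·BC·C·BA·C·AD·AD·BC·C·BA
    A ↦ AD
    B ↦ C
    C ↦ BA
    D ↦ BC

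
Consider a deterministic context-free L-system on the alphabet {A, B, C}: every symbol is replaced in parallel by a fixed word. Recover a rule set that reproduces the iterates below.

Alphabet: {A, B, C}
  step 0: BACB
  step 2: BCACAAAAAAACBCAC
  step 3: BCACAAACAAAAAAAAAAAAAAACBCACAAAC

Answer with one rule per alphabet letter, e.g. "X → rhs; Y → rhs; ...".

A->AA, B->BC, C->AC

  step 2 ⇒ step 3: BCACAAAAAAACBCAC ⇒ BC·AC·AA·AC·AA·AA·AA·AA·AA·AA·AA·AC·BC·AC·AA·AC
    A ↦ AA
    B ↦ BC
    C ↦ AC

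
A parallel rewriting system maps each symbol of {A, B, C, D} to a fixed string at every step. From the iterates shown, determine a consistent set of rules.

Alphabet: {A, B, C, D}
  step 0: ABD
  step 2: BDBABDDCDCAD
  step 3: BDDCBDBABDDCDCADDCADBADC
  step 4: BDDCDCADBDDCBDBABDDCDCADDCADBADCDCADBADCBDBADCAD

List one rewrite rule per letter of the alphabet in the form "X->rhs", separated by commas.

  step 3 ⇒ step 4: BDDCBDBABDDCDCADDCADBADC ⇒ BD·DC·DC·AD·BD·DC·BD·BA·BD·DC·DC·AD·DC·AD·BA·DC·DC·AD·BA·DC·BD·BA·DC·AD
    A ↦ BA
    B ↦ BD
    C ↦ AD
    D ↦ DC

A->BA, B->BD, C->AD, D->DC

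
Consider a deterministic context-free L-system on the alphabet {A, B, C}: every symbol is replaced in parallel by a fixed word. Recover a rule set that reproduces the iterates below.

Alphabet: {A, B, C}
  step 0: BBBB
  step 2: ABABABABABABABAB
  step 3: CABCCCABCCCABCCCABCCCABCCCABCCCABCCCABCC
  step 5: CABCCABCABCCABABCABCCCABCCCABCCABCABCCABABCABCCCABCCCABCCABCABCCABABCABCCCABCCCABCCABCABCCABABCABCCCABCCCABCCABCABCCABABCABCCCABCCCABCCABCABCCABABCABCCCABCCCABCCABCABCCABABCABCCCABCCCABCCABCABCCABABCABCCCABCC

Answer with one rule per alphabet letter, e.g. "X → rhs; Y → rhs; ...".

  step 2 ⇒ step 3: ABABABABABABABAB ⇒ CAB·CC·CAB·CC·CAB·CC·CAB·CC·CAB·CC·CAB·CC·CAB·CC·CAB·CC
    A ↦ CAB
    B ↦ CC
    C ↦ AB  (constrained at step 3)

A->CAB, B->CC, C->AB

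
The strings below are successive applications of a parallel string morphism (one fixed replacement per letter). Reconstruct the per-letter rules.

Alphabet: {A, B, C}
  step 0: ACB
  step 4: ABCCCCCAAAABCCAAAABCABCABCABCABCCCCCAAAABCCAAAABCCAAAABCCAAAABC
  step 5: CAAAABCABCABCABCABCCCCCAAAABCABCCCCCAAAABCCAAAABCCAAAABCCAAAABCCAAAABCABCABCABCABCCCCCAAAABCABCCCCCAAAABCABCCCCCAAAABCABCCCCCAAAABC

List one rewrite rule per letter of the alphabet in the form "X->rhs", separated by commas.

A->C, B->AAA, C->ABC

  step 4 ⇒ step 5: ABCCCCCAAAABCCAAAABCABCABCABCABCCCCCAAAABCCAAAABCCAAAABCCAAAABC ⇒ C·AAA·ABC·ABC·ABC·ABC·ABC·C·C·C·C·AAA·ABC·ABC·C·C·C·C·AAA·ABC·C·AAA·ABC·C·AAA·ABC·C·AAA·ABC·C·AAA·ABC·ABC·ABC·ABC·ABC·C·C·C·C·AAA·ABC·ABC·C·C·C·C·AAA·ABC·ABC·C·C·C·C·AAA·ABC·ABC·C·C·C·C·AAA·ABC
    A ↦ C
    B ↦ AAA
    C ↦ ABC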